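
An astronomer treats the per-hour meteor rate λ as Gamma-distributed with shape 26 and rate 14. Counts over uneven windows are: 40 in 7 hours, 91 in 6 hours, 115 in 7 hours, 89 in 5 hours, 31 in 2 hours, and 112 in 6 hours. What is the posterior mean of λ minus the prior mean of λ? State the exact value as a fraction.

Total count: 40 + 91 + 115 + 89 + 31 + 112 = 478.
Total exposure: 7 + 6 + 7 + 5 + 2 + 6 = 33 hours.
Conjugate update: add total count to the shape and total exposure to the rate, giving Gamma(504, 47).
Posterior mean = 504/47 = 504/47; prior mean = 26/14 = 13/7. Difference = 504/47 − 13/7 = 2917/329.

2917/329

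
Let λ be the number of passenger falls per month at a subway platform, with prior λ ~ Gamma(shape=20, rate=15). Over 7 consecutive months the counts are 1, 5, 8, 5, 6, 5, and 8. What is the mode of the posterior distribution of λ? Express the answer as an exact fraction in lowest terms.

Total count: 1 + 5 + 8 + 5 + 6 + 5 + 8 = 38.
Total exposure: 7 months.
The Gamma prior is conjugate for the Poisson rate, so λ | data ~ Gamma(20+38, 15+7) = Gamma(58, 22).
Posterior mode = (α'−1)/β' = 57/22.

57/22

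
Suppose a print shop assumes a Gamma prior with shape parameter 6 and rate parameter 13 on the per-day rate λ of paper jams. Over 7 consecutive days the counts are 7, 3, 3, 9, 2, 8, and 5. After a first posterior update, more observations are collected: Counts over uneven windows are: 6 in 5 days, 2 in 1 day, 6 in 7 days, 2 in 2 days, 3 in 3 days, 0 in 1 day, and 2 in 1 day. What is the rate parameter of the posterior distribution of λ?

Total count: 7 + 3 + 3 + 9 + 2 + 8 + 5 = 37.
Total exposure: 7 days.
After the first batch: Gamma(6 + 37, 13 + 7) = Gamma(43, 20).
Total count: 6 + 2 + 6 + 2 + 3 + 0 + 2 = 21.
Total exposure: 5 + 1 + 7 + 2 + 3 + 1 + 1 = 20 days.
After the second batch: Gamma(43 + 21, 20 + 20) = Gamma(64, 40).

40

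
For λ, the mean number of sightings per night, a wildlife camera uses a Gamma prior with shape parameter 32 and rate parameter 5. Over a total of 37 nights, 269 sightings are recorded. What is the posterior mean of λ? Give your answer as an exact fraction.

43/6

Total count 269 over total exposure 37 nights.
Conjugate update: add total count to the shape and total exposure to the rate, giving Gamma(301, 42).
Posterior mean = α'/β' = 301/42 = 43/6.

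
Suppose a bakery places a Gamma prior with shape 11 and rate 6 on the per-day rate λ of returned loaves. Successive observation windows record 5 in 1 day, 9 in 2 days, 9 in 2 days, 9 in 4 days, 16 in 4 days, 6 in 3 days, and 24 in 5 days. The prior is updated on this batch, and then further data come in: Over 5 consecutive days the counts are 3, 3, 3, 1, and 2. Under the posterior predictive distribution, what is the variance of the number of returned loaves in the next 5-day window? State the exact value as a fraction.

18685/1024

Total count: 5 + 9 + 9 + 9 + 16 + 6 + 24 = 78.
Total exposure: 1 + 2 + 2 + 4 + 4 + 3 + 5 = 21 days.
After the first batch: Gamma(11 + 78, 6 + 21) = Gamma(89, 27).
Total count: 3 + 3 + 3 + 1 + 2 = 12.
Total exposure: 5 days.
After the second batch: Gamma(89 + 12, 27 + 5) = Gamma(101, 32).
The posterior predictive for a window of length T is Negative Binomial with variance T·α'·(β'+T)/β'² = 5·101·37/1024 = 18685/1024.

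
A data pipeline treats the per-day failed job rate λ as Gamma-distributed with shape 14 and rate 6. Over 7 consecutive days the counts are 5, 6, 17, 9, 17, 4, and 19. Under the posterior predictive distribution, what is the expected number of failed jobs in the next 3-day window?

Total count: 5 + 6 + 17 + 9 + 17 + 4 + 19 = 77.
Total exposure: 7 days.
Conjugate update: add total count to the shape and total exposure to the rate, giving Gamma(91, 13).
Predictive mean over a 3-day window = T·E[λ|data] = 3·91/13 = 21.

21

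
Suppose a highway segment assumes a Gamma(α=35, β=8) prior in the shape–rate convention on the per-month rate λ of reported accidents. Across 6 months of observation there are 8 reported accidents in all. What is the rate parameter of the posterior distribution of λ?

14

Total count 8 over total exposure 6 months.
The Gamma prior is conjugate for the Poisson rate, so λ | data ~ Gamma(35+8, 8+6) = Gamma(43, 14).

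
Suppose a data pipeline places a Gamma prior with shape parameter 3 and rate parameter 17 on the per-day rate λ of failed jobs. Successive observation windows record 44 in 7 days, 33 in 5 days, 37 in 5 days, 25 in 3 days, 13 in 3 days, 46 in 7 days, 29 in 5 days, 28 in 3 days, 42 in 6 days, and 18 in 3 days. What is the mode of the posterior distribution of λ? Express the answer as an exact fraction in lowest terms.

Total count: 44 + 33 + 37 + 25 + 13 + 46 + 29 + 28 + 42 + 18 = 315.
Total exposure: 7 + 5 + 5 + 3 + 3 + 7 + 5 + 3 + 6 + 3 = 47 days.
Posterior: α' = 3 + 315 = 318, β' = 17 + 47 = 64.
Posterior mode = (α'−1)/β' = 317/64.

317/64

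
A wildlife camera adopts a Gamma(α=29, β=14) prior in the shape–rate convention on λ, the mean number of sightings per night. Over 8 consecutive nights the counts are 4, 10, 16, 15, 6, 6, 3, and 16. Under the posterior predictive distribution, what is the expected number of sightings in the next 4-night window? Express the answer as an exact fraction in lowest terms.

210/11

Total count: 4 + 10 + 16 + 15 + 6 + 6 + 3 + 16 = 76.
Total exposure: 8 nights.
The Gamma prior is conjugate for the Poisson rate, so λ | data ~ Gamma(29+76, 14+8) = Gamma(105, 22).
Predictive mean over a 4-night window = T·E[λ|data] = 4·105/22 = 210/11.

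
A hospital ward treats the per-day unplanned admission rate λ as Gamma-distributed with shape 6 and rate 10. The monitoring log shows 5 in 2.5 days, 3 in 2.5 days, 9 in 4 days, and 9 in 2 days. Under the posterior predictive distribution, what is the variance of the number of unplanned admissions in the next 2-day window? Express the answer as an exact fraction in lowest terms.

Total count: 5 + 3 + 9 + 9 = 26.
Total exposure: 2.5 + 2.5 + 4 + 2 = 11 days.
Gamma(α, β) with Poisson data over total exposure Σt gives posterior Gamma(α+Σx, β+Σt) = Gamma(32, 21).
The posterior predictive for a window of length T is Negative Binomial with variance T·α'·(β'+T)/β'² = 2·32·23/441 = 1472/441.

1472/441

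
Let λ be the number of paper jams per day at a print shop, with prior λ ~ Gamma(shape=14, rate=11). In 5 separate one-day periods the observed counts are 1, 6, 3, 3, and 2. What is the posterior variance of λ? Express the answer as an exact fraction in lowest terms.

29/256

Total count: 1 + 6 + 3 + 3 + 2 = 15.
Total exposure: 5 days.
The Gamma prior is conjugate for the Poisson rate, so λ | data ~ Gamma(14+15, 11+5) = Gamma(29, 16).
Posterior variance = α'/β'² = 29/256.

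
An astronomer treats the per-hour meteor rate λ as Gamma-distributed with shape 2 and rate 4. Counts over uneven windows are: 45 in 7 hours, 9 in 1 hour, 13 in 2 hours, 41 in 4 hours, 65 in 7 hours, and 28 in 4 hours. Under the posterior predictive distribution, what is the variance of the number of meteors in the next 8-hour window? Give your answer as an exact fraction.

2072/29

Total count: 45 + 9 + 13 + 41 + 65 + 28 = 201.
Total exposure: 7 + 1 + 2 + 4 + 7 + 4 = 25 hours.
Conjugate update: add total count to the shape and total exposure to the rate, giving Gamma(203, 29).
The posterior predictive for a window of length T is Negative Binomial with variance T·α'·(β'+T)/β'² = 8·203·37/841 = 2072/29.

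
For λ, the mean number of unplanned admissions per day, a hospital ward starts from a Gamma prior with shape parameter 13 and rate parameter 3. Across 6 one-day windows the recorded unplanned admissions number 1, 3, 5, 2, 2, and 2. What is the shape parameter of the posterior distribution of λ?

Total count: 1 + 3 + 5 + 2 + 2 + 2 = 15.
Total exposure: 6 days.
Gamma(α, β) with Poisson data over total exposure Σt gives posterior Gamma(α+Σx, β+Σt) = Gamma(28, 9).

28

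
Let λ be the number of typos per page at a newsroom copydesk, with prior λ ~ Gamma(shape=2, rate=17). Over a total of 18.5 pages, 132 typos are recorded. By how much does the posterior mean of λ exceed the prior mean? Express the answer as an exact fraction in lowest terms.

4414/1207

Total count 132 over total exposure 18.5 pages.
By Gamma–Poisson conjugacy, the posterior is Gamma(α + Σx, β + Σt) = Gamma(2 + 132, 17 + 18.5) = Gamma(134, 71/2).
Posterior mean = 134/(71/2) = 268/71; prior mean = 2/17 = 2/17. Difference = 268/71 − 2/17 = 4414/1207.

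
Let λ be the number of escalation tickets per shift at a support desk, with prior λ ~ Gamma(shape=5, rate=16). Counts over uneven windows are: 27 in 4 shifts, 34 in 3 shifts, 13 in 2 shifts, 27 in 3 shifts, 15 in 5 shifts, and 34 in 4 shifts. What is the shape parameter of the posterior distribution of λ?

Total count: 27 + 34 + 13 + 27 + 15 + 34 = 150.
Total exposure: 4 + 3 + 2 + 3 + 5 + 4 = 21 shifts.
Posterior: α' = 5 + 150 = 155, β' = 16 + 21 = 37.

155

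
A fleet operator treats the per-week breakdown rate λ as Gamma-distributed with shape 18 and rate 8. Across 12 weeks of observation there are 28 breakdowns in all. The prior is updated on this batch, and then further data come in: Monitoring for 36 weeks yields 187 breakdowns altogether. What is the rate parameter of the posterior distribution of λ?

Total count 28 over total exposure 12 weeks.
After the first batch: Gamma(18 + 28, 8 + 12) = Gamma(46, 20).
Total count 187 over total exposure 36 weeks.
After the second batch: Gamma(46 + 187, 20 + 36) = Gamma(233, 56).

56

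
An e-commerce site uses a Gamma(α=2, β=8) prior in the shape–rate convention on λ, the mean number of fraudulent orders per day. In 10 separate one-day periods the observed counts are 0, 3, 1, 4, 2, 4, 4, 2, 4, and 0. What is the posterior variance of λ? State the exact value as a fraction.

Total count: 0 + 3 + 1 + 4 + 2 + 4 + 4 + 2 + 4 + 0 = 24.
Total exposure: 10 days.
By Gamma–Poisson conjugacy, the posterior is Gamma(α + Σx, β + Σt) = Gamma(2 + 24, 8 + 10) = Gamma(26, 18).
Posterior variance = α'/β'² = 26/324 = 13/162.

13/162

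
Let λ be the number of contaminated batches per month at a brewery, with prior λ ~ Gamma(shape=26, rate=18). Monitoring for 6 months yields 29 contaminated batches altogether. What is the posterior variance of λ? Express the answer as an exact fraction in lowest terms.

Total count 29 over total exposure 6 months.
Gamma(α, β) with Poisson data over total exposure Σt gives posterior Gamma(α+Σx, β+Σt) = Gamma(55, 24).
Posterior variance = α'/β'² = 55/576.

55/576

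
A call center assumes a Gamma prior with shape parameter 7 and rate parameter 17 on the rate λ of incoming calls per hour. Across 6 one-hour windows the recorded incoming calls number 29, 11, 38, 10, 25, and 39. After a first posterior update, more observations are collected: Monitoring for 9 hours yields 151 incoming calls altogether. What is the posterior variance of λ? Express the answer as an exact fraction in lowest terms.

Total count: 29 + 11 + 38 + 10 + 25 + 39 = 152.
Total exposure: 6 hours.
After the first batch: Gamma(7 + 152, 17 + 6) = Gamma(159, 23).
Total count 151 over total exposure 9 hours.
After the second batch: Gamma(159 + 151, 23 + 9) = Gamma(310, 32).
Posterior variance = α'/β'² = 310/1024 = 155/512.

155/512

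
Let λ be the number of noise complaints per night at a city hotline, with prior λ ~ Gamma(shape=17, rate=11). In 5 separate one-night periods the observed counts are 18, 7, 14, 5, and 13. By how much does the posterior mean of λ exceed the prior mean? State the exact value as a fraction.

271/88

Total count: 18 + 7 + 14 + 5 + 13 = 57.
Total exposure: 5 nights.
Conjugate update: add total count to the shape and total exposure to the rate, giving Gamma(74, 16).
Posterior mean = 74/16 = 37/8; prior mean = 17/11 = 17/11. Difference = 37/8 − 17/11 = 271/88.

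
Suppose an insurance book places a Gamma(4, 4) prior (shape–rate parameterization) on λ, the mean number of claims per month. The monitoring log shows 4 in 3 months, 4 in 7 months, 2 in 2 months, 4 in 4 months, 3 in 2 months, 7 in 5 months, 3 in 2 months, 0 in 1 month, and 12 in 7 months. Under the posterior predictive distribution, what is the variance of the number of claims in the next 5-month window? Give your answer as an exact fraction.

9030/1369

Total count: 4 + 4 + 2 + 4 + 3 + 7 + 3 + 0 + 12 = 39.
Total exposure: 3 + 7 + 2 + 4 + 2 + 5 + 2 + 1 + 7 = 33 months.
Gamma(α, β) with Poisson data over total exposure Σt gives posterior Gamma(α+Σx, β+Σt) = Gamma(43, 37).
The posterior predictive for a window of length T is Negative Binomial with variance T·α'·(β'+T)/β'² = 5·43·42/1369 = 9030/1369.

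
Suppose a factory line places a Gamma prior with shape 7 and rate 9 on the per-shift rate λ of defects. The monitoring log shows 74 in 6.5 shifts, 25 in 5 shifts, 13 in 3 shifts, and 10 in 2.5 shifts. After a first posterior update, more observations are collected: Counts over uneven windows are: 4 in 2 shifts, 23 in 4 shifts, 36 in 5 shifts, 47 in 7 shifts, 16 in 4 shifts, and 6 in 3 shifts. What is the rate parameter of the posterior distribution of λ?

Total count: 74 + 25 + 13 + 10 = 122.
Total exposure: 6.5 + 5 + 3 + 2.5 = 17 shifts.
After the first batch: Gamma(7 + 122, 9 + 17) = Gamma(129, 26).
Total count: 4 + 23 + 36 + 47 + 16 + 6 = 132.
Total exposure: 2 + 4 + 5 + 7 + 4 + 3 = 25 shifts.
After the second batch: Gamma(129 + 132, 26 + 25) = Gamma(261, 51).

51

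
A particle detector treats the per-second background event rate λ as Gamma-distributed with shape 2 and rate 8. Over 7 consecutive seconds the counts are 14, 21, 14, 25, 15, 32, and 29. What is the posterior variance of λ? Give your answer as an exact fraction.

152/225

Total count: 14 + 21 + 14 + 25 + 15 + 32 + 29 = 150.
Total exposure: 7 seconds.
Conjugate update: add total count to the shape and total exposure to the rate, giving Gamma(152, 15).
Posterior variance = α'/β'² = 152/225.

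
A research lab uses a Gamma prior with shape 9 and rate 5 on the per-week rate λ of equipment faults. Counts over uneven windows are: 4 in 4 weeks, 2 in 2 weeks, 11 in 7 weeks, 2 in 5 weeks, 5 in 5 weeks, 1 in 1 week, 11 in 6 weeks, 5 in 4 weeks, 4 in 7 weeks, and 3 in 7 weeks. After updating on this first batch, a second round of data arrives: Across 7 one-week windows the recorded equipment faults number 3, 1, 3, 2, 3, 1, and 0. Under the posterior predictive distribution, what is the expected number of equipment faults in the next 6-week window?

7

Total count: 4 + 2 + 11 + 2 + 5 + 1 + 11 + 5 + 4 + 3 = 48.
Total exposure: 4 + 2 + 7 + 5 + 5 + 1 + 6 + 4 + 7 + 7 = 48 weeks.
After the first batch: Gamma(9 + 48, 5 + 48) = Gamma(57, 53).
Total count: 3 + 1 + 3 + 2 + 3 + 1 + 0 = 13.
Total exposure: 7 weeks.
After the second batch: Gamma(57 + 13, 53 + 7) = Gamma(70, 60).
Predictive mean over a 6-week window = T·E[λ|data] = 6·70/60 = 7.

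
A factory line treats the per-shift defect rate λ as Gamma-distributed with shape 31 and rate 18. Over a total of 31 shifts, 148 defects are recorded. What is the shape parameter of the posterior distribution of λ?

179

Total count 148 over total exposure 31 shifts.
Conjugate update: add total count to the shape and total exposure to the rate, giving Gamma(179, 49).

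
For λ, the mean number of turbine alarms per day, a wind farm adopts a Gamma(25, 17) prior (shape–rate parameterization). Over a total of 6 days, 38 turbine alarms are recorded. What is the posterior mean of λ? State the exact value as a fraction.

63/23

Total count 38 over total exposure 6 days.
Posterior: α' = 25 + 38 = 63, β' = 17 + 6 = 23.
Posterior mean = α'/β' = 63/23.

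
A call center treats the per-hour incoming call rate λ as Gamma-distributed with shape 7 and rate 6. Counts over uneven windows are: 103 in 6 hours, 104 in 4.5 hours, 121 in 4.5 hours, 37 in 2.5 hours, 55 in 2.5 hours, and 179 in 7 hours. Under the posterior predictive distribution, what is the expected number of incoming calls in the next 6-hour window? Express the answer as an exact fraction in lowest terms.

Total count: 103 + 104 + 121 + 37 + 55 + 179 = 599.
Total exposure: 6 + 4.5 + 4.5 + 2.5 + 2.5 + 7 = 27 hours.
By Gamma–Poisson conjugacy, the posterior is Gamma(α + Σx, β + Σt) = Gamma(7 + 599, 6 + 27) = Gamma(606, 33).
Predictive mean over a 6-hour window = T·E[λ|data] = 6·606/33 = 1212/11.

1212/11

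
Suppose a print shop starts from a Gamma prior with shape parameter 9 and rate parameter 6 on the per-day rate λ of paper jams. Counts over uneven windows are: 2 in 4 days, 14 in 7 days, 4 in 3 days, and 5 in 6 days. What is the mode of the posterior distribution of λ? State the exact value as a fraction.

33/26

Total count: 2 + 14 + 4 + 5 = 25.
Total exposure: 4 + 7 + 3 + 6 = 20 days.
Conjugate update: add total count to the shape and total exposure to the rate, giving Gamma(34, 26).
Posterior mode = (α'−1)/β' = 33/26.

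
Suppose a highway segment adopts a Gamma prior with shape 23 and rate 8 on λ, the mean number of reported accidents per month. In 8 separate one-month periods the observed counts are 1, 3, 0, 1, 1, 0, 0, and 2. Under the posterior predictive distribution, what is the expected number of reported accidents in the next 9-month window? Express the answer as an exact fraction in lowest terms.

Total count: 1 + 3 + 0 + 1 + 1 + 0 + 0 + 2 = 8.
Total exposure: 8 months.
Gamma(α, β) with Poisson data over total exposure Σt gives posterior Gamma(α+Σx, β+Σt) = Gamma(31, 16).
Predictive mean over a 9-month window = T·E[λ|data] = 9·31/16 = 279/16.

279/16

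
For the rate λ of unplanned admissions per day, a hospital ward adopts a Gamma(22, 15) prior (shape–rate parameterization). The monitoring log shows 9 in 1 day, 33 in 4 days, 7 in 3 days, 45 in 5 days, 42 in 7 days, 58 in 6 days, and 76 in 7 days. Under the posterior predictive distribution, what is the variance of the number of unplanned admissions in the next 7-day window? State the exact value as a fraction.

Total count: 9 + 33 + 7 + 45 + 42 + 58 + 76 = 270.
Total exposure: 1 + 4 + 3 + 5 + 7 + 6 + 7 = 33 days.
Posterior: α' = 22 + 270 = 292, β' = 15 + 33 = 48.
The posterior predictive for a window of length T is Negative Binomial with variance T·α'·(β'+T)/β'² = 7·292·55/2304 = 28105/576.

28105/576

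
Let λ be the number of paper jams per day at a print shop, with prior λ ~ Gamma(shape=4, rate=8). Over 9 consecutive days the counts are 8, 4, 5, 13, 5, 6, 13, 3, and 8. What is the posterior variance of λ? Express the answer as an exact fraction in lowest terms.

69/289

Total count: 8 + 4 + 5 + 13 + 5 + 6 + 13 + 3 + 8 = 65.
Total exposure: 9 days.
By Gamma–Poisson conjugacy, the posterior is Gamma(α + Σx, β + Σt) = Gamma(4 + 65, 8 + 9) = Gamma(69, 17).
Posterior variance = α'/β'² = 69/289.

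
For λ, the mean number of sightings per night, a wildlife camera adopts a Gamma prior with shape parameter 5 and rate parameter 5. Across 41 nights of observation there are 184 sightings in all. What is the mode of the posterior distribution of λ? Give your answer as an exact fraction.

94/23

Total count 184 over total exposure 41 nights.
By Gamma–Poisson conjugacy, the posterior is Gamma(α + Σx, β + Σt) = Gamma(5 + 184, 5 + 41) = Gamma(189, 46).
Posterior mode = (α'−1)/β' = 188/46 = 94/23.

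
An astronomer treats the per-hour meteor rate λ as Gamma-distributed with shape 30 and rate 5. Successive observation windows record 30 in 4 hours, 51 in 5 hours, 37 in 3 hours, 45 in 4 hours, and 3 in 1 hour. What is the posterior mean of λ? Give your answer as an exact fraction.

98/11

Total count: 30 + 51 + 37 + 45 + 3 = 166.
Total exposure: 4 + 5 + 3 + 4 + 1 = 17 hours.
By Gamma–Poisson conjugacy, the posterior is Gamma(α + Σx, β + Σt) = Gamma(30 + 166, 5 + 17) = Gamma(196, 22).
Posterior mean = α'/β' = 196/22 = 98/11.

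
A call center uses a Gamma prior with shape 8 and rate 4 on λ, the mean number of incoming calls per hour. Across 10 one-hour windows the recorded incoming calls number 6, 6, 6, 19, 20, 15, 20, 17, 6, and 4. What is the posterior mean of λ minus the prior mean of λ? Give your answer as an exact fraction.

99/14

Total count: 6 + 6 + 6 + 19 + 20 + 15 + 20 + 17 + 6 + 4 = 119.
Total exposure: 10 hours.
Gamma(α, β) with Poisson data over total exposure Σt gives posterior Gamma(α+Σx, β+Σt) = Gamma(127, 14).
Posterior mean = 127/14 = 127/14; prior mean = 8/4 = 2. Difference = 127/14 − 2 = 99/14.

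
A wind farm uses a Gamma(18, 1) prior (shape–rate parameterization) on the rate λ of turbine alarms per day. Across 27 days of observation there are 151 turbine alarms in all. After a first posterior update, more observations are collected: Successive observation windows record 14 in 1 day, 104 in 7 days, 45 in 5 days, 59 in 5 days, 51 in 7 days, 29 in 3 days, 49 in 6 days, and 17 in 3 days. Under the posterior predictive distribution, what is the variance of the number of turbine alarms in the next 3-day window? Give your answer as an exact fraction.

109548/4225

Total count 151 over total exposure 27 days.
After the first batch: Gamma(18 + 151, 1 + 27) = Gamma(169, 28).
Total count: 14 + 104 + 45 + 59 + 51 + 29 + 49 + 17 = 368.
Total exposure: 1 + 7 + 5 + 5 + 7 + 3 + 6 + 3 = 37 days.
After the second batch: Gamma(169 + 368, 28 + 37) = Gamma(537, 65).
The posterior predictive for a window of length T is Negative Binomial with variance T·α'·(β'+T)/β'² = 3·537·68/4225 = 109548/4225.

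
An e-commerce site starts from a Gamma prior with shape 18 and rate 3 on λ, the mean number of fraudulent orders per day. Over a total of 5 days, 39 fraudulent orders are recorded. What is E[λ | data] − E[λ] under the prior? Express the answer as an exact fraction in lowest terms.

9/8

Total count 39 over total exposure 5 days.
The Gamma prior is conjugate for the Poisson rate, so λ | data ~ Gamma(18+39, 3+5) = Gamma(57, 8).
Posterior mean = 57/8 = 57/8; prior mean = 18/3 = 6. Difference = 57/8 − 6 = 9/8.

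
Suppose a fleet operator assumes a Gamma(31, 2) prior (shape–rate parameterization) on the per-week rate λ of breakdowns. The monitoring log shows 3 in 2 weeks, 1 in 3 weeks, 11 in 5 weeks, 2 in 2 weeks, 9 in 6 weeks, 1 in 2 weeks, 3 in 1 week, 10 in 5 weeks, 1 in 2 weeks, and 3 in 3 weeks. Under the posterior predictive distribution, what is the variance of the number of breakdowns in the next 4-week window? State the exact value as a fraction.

Total count: 3 + 1 + 11 + 2 + 9 + 1 + 3 + 10 + 1 + 3 = 44.
Total exposure: 2 + 3 + 5 + 2 + 6 + 2 + 1 + 5 + 2 + 3 = 31 weeks.
The Gamma prior is conjugate for the Poisson rate, so λ | data ~ Gamma(31+44, 2+31) = Gamma(75, 33).
The posterior predictive for a window of length T is Negative Binomial with variance T·α'·(β'+T)/β'² = 4·75·37/1089 = 3700/363.

3700/363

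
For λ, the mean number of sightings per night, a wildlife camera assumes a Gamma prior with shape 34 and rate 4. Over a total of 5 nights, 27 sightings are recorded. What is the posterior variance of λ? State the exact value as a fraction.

61/81

Total count 27 over total exposure 5 nights.
Posterior: α' = 34 + 27 = 61, β' = 4 + 5 = 9.
Posterior variance = α'/β'² = 61/81.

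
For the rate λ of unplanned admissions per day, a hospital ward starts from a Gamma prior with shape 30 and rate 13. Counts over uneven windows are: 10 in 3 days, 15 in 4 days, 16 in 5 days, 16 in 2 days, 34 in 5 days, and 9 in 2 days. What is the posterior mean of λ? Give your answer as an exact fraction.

Total count: 10 + 15 + 16 + 16 + 34 + 9 = 100.
Total exposure: 3 + 4 + 5 + 2 + 5 + 2 = 21 days.
The Gamma prior is conjugate for the Poisson rate, so λ | data ~ Gamma(30+100, 13+21) = Gamma(130, 34).
Posterior mean = α'/β' = 130/34 = 65/17.

65/17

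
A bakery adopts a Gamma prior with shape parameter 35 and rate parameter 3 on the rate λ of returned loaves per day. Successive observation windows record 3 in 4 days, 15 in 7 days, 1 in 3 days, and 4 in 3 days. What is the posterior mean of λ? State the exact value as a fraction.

Total count: 3 + 15 + 1 + 4 = 23.
Total exposure: 4 + 7 + 3 + 3 = 17 days.
Posterior: α' = 35 + 23 = 58, β' = 3 + 17 = 20.
Posterior mean = α'/β' = 58/20 = 29/10.

29/10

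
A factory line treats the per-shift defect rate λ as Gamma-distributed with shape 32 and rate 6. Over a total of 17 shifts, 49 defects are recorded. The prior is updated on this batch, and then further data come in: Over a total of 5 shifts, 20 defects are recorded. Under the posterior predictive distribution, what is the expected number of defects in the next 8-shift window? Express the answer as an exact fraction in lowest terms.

202/7

Total count 49 over total exposure 17 shifts.
After the first batch: Gamma(32 + 49, 6 + 17) = Gamma(81, 23).
Total count 20 over total exposure 5 shifts.
After the second batch: Gamma(81 + 20, 23 + 5) = Gamma(101, 28).
Predictive mean over an 8-shift window = T·E[λ|data] = 8·101/28 = 202/7.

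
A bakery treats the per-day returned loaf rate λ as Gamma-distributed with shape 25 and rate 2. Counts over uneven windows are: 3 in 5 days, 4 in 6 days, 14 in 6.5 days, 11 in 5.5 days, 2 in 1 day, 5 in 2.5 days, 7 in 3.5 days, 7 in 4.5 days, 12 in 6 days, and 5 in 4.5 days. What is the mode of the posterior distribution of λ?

2

Total count: 3 + 4 + 14 + 11 + 2 + 5 + 7 + 7 + 12 + 5 = 70.
Total exposure: 5 + 6 + 6.5 + 5.5 + 1 + 2.5 + 3.5 + 4.5 + 6 + 4.5 = 45 days.
By Gamma–Poisson conjugacy, the posterior is Gamma(α + Σx, β + Σt) = Gamma(25 + 70, 2 + 45) = Gamma(95, 47).
Posterior mode = (α'−1)/β' = 94/47 = 2.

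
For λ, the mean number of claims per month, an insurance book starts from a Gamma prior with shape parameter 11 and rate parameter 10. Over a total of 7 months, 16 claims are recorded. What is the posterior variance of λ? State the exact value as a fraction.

27/289

Total count 16 over total exposure 7 months.
Conjugate update: add total count to the shape and total exposure to the rate, giving Gamma(27, 17).
Posterior variance = α'/β'² = 27/289.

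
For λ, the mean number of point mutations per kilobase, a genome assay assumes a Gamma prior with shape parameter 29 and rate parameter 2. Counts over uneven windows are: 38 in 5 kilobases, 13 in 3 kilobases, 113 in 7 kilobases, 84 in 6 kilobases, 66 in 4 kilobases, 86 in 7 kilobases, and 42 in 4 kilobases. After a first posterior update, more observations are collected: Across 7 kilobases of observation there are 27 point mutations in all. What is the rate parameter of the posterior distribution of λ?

45

Total count: 38 + 13 + 113 + 84 + 66 + 86 + 42 = 442.
Total exposure: 5 + 3 + 7 + 6 + 4 + 7 + 4 = 36 kilobases.
After the first batch: Gamma(29 + 442, 2 + 36) = Gamma(471, 38).
Total count 27 over total exposure 7 kilobases.
After the second batch: Gamma(471 + 27, 38 + 7) = Gamma(498, 45).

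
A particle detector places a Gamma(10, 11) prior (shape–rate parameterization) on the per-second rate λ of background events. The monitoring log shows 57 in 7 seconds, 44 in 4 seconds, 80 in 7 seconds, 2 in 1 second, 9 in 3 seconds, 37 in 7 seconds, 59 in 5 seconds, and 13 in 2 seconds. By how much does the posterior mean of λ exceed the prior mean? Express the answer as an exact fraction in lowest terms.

Total count: 57 + 44 + 80 + 2 + 9 + 37 + 59 + 13 = 301.
Total exposure: 7 + 4 + 7 + 1 + 3 + 7 + 5 + 2 = 36 seconds.
The Gamma prior is conjugate for the Poisson rate, so λ | data ~ Gamma(10+301, 11+36) = Gamma(311, 47).
Posterior mean = 311/47 = 311/47; prior mean = 10/11 = 10/11. Difference = 311/47 − 10/11 = 2951/517.

2951/517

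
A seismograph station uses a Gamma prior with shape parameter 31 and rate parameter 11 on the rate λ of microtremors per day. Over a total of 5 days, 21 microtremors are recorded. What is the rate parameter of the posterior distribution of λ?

Total count 21 over total exposure 5 days.
Conjugate update: add total count to the shape and total exposure to the rate, giving Gamma(52, 16).

16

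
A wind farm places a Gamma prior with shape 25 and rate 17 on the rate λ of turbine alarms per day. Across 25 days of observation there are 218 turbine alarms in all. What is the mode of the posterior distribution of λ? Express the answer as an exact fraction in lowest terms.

Total count 218 over total exposure 25 days.
Gamma(α, β) with Poisson data over total exposure Σt gives posterior Gamma(α+Σx, β+Σt) = Gamma(243, 42).
Posterior mode = (α'−1)/β' = 242/42 = 121/21.

121/21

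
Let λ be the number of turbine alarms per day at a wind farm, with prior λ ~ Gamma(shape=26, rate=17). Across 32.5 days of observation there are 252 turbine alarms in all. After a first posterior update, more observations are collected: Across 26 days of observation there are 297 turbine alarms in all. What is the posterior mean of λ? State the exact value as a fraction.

Total count 252 over total exposure 32.5 days.
After the first batch: Gamma(26 + 252, 17 + 32.5) = Gamma(278, 99/2).
Total count 297 over total exposure 26 days.
After the second batch: Gamma(278 + 297, 99/2 + 26) = Gamma(575, 151/2).
Posterior mean = α'/β' = 575/(151/2) = 1150/151.

1150/151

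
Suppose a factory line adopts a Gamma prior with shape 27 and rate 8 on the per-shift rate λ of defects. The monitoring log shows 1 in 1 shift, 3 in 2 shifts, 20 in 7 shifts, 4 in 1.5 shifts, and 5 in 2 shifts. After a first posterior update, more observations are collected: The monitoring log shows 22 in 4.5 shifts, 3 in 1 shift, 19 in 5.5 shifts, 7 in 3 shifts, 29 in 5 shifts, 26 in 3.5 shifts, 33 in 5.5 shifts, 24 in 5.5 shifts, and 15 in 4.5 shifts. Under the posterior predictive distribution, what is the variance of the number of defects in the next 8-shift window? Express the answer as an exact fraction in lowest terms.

Total count: 1 + 3 + 20 + 4 + 5 = 33.
Total exposure: 1 + 2 + 7 + 1.5 + 2 = 13.5 shifts.
After the first batch: Gamma(27 + 33, 8 + 13.5) = Gamma(60, 43/2).
Total count: 22 + 3 + 19 + 7 + 29 + 26 + 33 + 24 + 15 = 178.
Total exposure: 4.5 + 1 + 5.5 + 3 + 5 + 3.5 + 5.5 + 5.5 + 4.5 = 38 shifts.
After the second batch: Gamma(60 + 178, 43/2 + 38) = Gamma(238, 119/2).
The posterior predictive for a window of length T is Negative Binomial with variance T·α'·(β'+T)/β'² = 8·238·(135/2)/(14161/4) = 4320/119.

4320/119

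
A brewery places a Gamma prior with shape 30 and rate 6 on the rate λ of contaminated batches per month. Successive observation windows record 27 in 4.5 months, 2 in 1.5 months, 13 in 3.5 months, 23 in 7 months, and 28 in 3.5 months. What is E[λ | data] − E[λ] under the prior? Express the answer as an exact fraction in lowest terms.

Total count: 27 + 2 + 13 + 23 + 28 = 93.
Total exposure: 4.5 + 1.5 + 3.5 + 7 + 3.5 = 20 months.
By Gamma–Poisson conjugacy, the posterior is Gamma(α + Σx, β + Σt) = Gamma(30 + 93, 6 + 20) = Gamma(123, 26).
Posterior mean = 123/26 = 123/26; prior mean = 30/6 = 5. Difference = 123/26 − 5 = -7/26.

-7/26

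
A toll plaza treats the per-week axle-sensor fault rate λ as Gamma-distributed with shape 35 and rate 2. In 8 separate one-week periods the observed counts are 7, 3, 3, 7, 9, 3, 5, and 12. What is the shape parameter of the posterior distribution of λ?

Total count: 7 + 3 + 3 + 7 + 9 + 3 + 5 + 12 = 49.
Total exposure: 8 weeks.
By Gamma–Poisson conjugacy, the posterior is Gamma(α + Σx, β + Σt) = Gamma(35 + 49, 2 + 8) = Gamma(84, 10).

84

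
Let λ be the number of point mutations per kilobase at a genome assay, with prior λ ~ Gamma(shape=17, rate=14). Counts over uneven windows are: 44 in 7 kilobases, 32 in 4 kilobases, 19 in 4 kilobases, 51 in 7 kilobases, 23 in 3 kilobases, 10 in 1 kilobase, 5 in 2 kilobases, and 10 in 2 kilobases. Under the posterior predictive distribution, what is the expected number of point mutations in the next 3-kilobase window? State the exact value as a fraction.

633/44

Total count: 44 + 32 + 19 + 51 + 23 + 10 + 5 + 10 = 194.
Total exposure: 7 + 4 + 4 + 7 + 3 + 1 + 2 + 2 = 30 kilobases.
By Gamma–Poisson conjugacy, the posterior is Gamma(α + Σx, β + Σt) = Gamma(17 + 194, 14 + 30) = Gamma(211, 44).
Predictive mean over a 3-kilobase window = T·E[λ|data] = 3·211/44 = 633/44.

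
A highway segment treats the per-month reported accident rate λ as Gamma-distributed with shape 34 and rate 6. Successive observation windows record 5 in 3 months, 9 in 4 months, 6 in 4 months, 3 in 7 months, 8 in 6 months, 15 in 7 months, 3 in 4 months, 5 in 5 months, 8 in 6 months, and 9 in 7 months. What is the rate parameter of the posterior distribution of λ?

Total count: 5 + 9 + 6 + 3 + 8 + 15 + 3 + 5 + 8 + 9 = 71.
Total exposure: 3 + 4 + 4 + 7 + 6 + 7 + 4 + 5 + 6 + 7 = 53 months.
Posterior: α' = 34 + 71 = 105, β' = 6 + 53 = 59.

59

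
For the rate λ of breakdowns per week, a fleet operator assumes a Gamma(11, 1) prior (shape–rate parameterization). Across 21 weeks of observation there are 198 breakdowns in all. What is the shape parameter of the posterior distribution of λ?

209

Total count 198 over total exposure 21 weeks.
Gamma(α, β) with Poisson data over total exposure Σt gives posterior Gamma(α+Σx, β+Σt) = Gamma(209, 22).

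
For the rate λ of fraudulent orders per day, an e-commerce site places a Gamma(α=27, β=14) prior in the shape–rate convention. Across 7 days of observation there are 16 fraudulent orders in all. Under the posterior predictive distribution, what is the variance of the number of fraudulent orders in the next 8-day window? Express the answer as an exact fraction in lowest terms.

Total count 16 over total exposure 7 days.
Posterior: α' = 27 + 16 = 43, β' = 14 + 7 = 21.
The posterior predictive for a window of length T is Negative Binomial with variance T·α'·(β'+T)/β'² = 8·43·29/441 = 9976/441.

9976/441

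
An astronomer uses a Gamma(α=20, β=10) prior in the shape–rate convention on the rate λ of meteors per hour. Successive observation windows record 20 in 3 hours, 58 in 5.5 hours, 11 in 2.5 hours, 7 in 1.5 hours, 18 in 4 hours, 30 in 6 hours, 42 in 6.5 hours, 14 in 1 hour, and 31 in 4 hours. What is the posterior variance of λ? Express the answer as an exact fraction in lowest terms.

251/1936

Total count: 20 + 58 + 11 + 7 + 18 + 30 + 42 + 14 + 31 = 231.
Total exposure: 3 + 5.5 + 2.5 + 1.5 + 4 + 6 + 6.5 + 1 + 4 = 34 hours.
Gamma(α, β) with Poisson data over total exposure Σt gives posterior Gamma(α+Σx, β+Σt) = Gamma(251, 44).
Posterior variance = α'/β'² = 251/1936.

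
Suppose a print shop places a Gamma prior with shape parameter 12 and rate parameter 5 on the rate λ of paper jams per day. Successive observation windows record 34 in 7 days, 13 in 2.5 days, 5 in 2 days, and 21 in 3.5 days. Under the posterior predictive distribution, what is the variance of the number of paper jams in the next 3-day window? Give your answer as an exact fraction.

Total count: 34 + 13 + 5 + 21 = 73.
Total exposure: 7 + 2.5 + 2 + 3.5 = 15 days.
Posterior: α' = 12 + 73 = 85, β' = 5 + 15 = 20.
The posterior predictive for a window of length T is Negative Binomial with variance T·α'·(β'+T)/β'² = 3·85·23/400 = 1173/80.

1173/80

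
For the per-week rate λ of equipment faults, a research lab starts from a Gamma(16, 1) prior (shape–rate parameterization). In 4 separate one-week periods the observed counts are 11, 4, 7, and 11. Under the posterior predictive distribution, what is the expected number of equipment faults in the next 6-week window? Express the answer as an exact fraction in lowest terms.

Total count: 11 + 4 + 7 + 11 = 33.
Total exposure: 4 weeks.
The Gamma prior is conjugate for the Poisson rate, so λ | data ~ Gamma(16+33, 1+4) = Gamma(49, 5).
Predictive mean over a 6-week window = T·E[λ|data] = 6·49/5 = 294/5.

294/5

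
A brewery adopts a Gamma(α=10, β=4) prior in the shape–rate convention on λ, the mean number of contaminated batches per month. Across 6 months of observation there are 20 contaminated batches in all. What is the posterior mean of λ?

3

Total count 20 over total exposure 6 months.
Posterior: α' = 10 + 20 = 30, β' = 4 + 6 = 10.
Posterior mean = α'/β' = 30/10 = 3.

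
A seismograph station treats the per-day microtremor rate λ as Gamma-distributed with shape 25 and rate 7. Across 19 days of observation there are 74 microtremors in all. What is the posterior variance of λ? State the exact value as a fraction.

99/676

Total count 74 over total exposure 19 days.
Conjugate update: add total count to the shape and total exposure to the rate, giving Gamma(99, 26).
Posterior variance = α'/β'² = 99/676.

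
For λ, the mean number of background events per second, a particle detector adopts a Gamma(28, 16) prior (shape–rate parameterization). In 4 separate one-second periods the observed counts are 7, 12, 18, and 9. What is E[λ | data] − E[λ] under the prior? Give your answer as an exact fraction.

Total count: 7 + 12 + 18 + 9 = 46.
Total exposure: 4 seconds.
Posterior: α' = 28 + 46 = 74, β' = 16 + 4 = 20.
Posterior mean = 74/20 = 37/10; prior mean = 28/16 = 7/4. Difference = 37/10 − 7/4 = 39/20.

39/20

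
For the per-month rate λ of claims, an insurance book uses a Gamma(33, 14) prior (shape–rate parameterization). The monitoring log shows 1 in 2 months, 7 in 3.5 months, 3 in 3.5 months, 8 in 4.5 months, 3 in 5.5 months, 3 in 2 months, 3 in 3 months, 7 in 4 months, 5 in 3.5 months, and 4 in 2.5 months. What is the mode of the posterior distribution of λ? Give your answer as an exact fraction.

19/12

Total count: 1 + 7 + 3 + 8 + 3 + 3 + 3 + 7 + 5 + 4 = 44.
Total exposure: 2 + 3.5 + 3.5 + 4.5 + 5.5 + 2 + 3 + 4 + 3.5 + 2.5 = 34 months.
Gamma(α, β) with Poisson data over total exposure Σt gives posterior Gamma(α+Σx, β+Σt) = Gamma(77, 48).
Posterior mode = (α'−1)/β' = 76/48 = 19/12.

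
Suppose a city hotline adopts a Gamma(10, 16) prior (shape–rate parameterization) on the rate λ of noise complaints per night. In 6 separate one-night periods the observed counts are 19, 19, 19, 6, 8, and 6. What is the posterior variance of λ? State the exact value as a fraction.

Total count: 19 + 19 + 19 + 6 + 8 + 6 = 77.
Total exposure: 6 nights.
The Gamma prior is conjugate for the Poisson rate, so λ | data ~ Gamma(10+77, 16+6) = Gamma(87, 22).
Posterior variance = α'/β'² = 87/484.

87/484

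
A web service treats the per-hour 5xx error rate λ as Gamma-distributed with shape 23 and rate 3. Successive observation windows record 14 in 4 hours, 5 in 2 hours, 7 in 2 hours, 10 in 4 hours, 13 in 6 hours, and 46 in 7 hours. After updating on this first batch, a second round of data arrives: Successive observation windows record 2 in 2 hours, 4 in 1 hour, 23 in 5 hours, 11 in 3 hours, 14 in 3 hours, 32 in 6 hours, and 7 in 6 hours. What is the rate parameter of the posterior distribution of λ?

54

Total count: 14 + 5 + 7 + 10 + 13 + 46 = 95.
Total exposure: 4 + 2 + 2 + 4 + 6 + 7 = 25 hours.
After the first batch: Gamma(23 + 95, 3 + 25) = Gamma(118, 28).
Total count: 2 + 4 + 23 + 11 + 14 + 32 + 7 = 93.
Total exposure: 2 + 1 + 5 + 3 + 3 + 6 + 6 = 26 hours.
After the second batch: Gamma(118 + 93, 28 + 26) = Gamma(211, 54).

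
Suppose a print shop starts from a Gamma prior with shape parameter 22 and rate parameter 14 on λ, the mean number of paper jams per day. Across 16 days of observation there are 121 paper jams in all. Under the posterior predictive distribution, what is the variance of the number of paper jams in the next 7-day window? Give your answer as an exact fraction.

Total count 121 over total exposure 16 days.
The Gamma prior is conjugate for the Poisson rate, so λ | data ~ Gamma(22+121, 14+16) = Gamma(143, 30).
The posterior predictive for a window of length T is Negative Binomial with variance T·α'·(β'+T)/β'² = 7·143·37/900 = 37037/900.

37037/900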